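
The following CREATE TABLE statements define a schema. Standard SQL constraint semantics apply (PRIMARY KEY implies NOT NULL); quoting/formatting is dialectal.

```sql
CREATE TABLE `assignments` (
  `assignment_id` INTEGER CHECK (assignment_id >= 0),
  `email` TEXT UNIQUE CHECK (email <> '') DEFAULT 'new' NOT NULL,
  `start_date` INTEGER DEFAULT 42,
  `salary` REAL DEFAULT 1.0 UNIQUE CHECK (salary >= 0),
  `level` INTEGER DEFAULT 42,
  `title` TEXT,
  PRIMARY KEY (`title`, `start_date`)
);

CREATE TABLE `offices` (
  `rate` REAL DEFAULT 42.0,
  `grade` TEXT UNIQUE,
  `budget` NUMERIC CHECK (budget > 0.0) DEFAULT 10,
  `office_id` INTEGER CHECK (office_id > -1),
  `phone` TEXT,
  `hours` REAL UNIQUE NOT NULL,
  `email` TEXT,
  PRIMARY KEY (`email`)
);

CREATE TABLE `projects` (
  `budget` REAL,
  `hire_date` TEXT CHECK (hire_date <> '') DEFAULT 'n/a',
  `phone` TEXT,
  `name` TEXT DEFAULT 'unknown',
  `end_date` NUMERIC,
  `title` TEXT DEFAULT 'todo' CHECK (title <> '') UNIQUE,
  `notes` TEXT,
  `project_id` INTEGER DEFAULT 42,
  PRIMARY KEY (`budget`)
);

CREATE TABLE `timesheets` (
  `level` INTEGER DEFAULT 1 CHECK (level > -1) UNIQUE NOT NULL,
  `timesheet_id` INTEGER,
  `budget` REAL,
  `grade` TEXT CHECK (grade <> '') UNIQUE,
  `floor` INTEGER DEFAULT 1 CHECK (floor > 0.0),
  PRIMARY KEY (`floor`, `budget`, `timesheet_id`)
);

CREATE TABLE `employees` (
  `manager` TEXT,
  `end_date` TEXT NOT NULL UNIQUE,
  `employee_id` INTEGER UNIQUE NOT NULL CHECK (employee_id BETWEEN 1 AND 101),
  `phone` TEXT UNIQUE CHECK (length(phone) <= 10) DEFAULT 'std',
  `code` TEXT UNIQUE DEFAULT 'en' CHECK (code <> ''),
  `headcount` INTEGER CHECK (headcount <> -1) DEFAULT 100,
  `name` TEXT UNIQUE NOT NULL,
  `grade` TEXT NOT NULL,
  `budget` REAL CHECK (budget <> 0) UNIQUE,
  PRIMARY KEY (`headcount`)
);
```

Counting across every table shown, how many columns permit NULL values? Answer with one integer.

20

assignments: 3 nullable (assignment_id, salary, level — PK (title, start_date) and explicit NOT NULL columns excluded).
offices: 5 nullable (rate, grade, budget, office_id, phone — PK (email) and explicit NOT NULL columns excluded).
projects: 7 nullable (hire_date, phone, name, end_date, title, notes, project_id — PK (budget) and explicit NOT NULL columns excluded).
timesheets: 1 nullable (grade — PK (floor, budget, timesheet_id) and explicit NOT NULL columns excluded).
employees: 4 nullable (manager, phone, code, budget — PK (headcount) and explicit NOT NULL columns excluded).
Total: 3 + 5 + 7 + 1 + 4 = 20.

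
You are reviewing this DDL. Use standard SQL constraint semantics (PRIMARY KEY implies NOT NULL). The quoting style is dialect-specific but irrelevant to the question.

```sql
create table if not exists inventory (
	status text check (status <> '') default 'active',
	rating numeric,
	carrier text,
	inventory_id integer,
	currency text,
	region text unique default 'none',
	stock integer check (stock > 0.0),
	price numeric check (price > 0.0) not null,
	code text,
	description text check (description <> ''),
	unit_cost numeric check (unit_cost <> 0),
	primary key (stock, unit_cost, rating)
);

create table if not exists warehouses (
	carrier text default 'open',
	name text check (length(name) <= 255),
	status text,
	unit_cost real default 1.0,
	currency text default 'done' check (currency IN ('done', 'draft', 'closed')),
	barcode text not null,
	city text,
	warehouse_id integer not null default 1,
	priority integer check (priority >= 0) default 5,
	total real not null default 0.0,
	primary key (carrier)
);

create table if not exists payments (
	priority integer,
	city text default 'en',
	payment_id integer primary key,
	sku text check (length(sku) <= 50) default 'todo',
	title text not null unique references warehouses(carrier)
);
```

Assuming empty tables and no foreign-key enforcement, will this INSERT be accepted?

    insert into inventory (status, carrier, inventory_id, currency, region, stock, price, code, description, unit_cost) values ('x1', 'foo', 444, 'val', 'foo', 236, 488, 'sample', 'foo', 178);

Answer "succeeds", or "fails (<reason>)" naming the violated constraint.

rating is omitted from the column list and has no DEFAULT, so it would receive NULL.
But rating is part of the PRIMARY KEY (implied NOT NULL).

fails (NOT NULL on rating)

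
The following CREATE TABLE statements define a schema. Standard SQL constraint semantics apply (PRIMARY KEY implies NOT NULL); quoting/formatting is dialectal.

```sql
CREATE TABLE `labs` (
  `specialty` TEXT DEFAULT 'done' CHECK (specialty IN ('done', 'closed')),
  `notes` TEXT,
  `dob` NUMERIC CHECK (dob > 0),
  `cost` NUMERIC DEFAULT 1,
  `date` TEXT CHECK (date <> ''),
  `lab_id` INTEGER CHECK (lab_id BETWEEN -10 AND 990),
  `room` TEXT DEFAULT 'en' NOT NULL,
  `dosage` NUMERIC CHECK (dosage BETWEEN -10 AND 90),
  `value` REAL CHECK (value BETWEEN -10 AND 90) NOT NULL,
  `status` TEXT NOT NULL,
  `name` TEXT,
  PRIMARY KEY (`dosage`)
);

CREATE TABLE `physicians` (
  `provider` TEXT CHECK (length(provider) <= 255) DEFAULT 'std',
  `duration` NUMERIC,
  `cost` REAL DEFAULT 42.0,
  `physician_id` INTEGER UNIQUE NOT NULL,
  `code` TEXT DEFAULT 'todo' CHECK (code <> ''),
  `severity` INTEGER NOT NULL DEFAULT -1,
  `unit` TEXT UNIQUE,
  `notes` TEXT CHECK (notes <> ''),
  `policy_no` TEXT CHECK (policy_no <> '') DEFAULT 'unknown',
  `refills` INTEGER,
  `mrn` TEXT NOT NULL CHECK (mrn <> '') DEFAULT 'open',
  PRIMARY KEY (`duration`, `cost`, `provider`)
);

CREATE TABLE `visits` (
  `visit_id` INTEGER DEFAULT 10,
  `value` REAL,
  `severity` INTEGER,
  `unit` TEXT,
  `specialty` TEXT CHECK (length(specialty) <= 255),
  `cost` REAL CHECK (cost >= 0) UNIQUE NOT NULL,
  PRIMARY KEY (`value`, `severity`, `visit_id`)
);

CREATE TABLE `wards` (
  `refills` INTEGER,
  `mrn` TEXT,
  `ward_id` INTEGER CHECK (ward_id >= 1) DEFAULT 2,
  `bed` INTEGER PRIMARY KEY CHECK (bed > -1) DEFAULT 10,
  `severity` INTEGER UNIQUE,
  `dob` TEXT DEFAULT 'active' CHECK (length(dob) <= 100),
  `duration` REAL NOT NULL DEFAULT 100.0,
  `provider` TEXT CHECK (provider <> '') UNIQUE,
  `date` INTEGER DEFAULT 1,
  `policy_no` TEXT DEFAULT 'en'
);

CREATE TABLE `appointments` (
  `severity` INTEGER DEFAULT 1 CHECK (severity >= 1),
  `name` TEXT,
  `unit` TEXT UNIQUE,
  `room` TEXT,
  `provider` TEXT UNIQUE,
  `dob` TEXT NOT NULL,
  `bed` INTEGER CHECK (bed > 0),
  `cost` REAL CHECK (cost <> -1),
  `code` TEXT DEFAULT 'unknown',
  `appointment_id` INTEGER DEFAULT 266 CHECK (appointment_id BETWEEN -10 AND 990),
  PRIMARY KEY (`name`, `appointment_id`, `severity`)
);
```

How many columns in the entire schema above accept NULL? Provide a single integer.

28

labs: 7 nullable (specialty, notes, dob, cost, date, lab_id, name — PK (dosage) and explicit NOT NULL columns excluded).
physicians: 5 nullable (code, unit, notes, policy_no, refills — PK (duration, cost, provider) and explicit NOT NULL columns excluded).
visits: 2 nullable (unit, specialty — PK (value, severity, visit_id) and explicit NOT NULL columns excluded).
wards: 8 nullable (refills, mrn, ward_id, severity, dob, provider, date, policy_no — PK (bed) and explicit NOT NULL columns excluded).
appointments: 6 nullable (unit, room, provider, bed, cost, code — PK (name, appointment_id, severity) and explicit NOT NULL columns excluded).
Total: 7 + 5 + 2 + 8 + 6 = 28.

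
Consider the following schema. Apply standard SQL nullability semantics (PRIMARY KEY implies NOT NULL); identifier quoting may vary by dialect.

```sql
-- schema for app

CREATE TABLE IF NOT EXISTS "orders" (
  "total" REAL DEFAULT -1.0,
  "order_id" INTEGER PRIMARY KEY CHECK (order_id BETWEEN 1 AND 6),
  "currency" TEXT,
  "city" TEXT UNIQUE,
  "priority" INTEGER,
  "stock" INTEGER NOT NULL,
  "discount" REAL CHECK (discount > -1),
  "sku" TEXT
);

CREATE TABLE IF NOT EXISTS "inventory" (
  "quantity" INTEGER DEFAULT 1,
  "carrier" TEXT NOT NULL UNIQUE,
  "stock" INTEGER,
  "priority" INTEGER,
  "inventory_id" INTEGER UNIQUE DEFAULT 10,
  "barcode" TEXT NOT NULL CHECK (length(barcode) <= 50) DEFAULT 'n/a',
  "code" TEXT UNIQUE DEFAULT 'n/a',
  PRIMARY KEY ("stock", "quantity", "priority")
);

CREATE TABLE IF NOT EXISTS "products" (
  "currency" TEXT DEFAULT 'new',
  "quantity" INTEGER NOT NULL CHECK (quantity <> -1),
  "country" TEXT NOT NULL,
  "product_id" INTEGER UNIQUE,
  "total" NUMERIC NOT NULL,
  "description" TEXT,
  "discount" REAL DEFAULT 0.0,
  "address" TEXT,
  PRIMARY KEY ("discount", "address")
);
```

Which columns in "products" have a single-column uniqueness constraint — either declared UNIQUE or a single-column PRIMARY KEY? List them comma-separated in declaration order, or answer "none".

product_id

- currency: no UNIQUE or single-column PK constraint.
- quantity: no UNIQUE or single-column PK constraint.
- country: no UNIQUE or single-column PK constraint.
- product_id: declared UNIQUE → unique.
- total: no UNIQUE or single-column PK constraint.
- description: no UNIQUE or single-column PK constraint.
- discount: part of a composite PRIMARY KEY — only the tuple is unique, not this column on its own.
- address: part of a composite PRIMARY KEY — only the tuple is unique, not this column on its own.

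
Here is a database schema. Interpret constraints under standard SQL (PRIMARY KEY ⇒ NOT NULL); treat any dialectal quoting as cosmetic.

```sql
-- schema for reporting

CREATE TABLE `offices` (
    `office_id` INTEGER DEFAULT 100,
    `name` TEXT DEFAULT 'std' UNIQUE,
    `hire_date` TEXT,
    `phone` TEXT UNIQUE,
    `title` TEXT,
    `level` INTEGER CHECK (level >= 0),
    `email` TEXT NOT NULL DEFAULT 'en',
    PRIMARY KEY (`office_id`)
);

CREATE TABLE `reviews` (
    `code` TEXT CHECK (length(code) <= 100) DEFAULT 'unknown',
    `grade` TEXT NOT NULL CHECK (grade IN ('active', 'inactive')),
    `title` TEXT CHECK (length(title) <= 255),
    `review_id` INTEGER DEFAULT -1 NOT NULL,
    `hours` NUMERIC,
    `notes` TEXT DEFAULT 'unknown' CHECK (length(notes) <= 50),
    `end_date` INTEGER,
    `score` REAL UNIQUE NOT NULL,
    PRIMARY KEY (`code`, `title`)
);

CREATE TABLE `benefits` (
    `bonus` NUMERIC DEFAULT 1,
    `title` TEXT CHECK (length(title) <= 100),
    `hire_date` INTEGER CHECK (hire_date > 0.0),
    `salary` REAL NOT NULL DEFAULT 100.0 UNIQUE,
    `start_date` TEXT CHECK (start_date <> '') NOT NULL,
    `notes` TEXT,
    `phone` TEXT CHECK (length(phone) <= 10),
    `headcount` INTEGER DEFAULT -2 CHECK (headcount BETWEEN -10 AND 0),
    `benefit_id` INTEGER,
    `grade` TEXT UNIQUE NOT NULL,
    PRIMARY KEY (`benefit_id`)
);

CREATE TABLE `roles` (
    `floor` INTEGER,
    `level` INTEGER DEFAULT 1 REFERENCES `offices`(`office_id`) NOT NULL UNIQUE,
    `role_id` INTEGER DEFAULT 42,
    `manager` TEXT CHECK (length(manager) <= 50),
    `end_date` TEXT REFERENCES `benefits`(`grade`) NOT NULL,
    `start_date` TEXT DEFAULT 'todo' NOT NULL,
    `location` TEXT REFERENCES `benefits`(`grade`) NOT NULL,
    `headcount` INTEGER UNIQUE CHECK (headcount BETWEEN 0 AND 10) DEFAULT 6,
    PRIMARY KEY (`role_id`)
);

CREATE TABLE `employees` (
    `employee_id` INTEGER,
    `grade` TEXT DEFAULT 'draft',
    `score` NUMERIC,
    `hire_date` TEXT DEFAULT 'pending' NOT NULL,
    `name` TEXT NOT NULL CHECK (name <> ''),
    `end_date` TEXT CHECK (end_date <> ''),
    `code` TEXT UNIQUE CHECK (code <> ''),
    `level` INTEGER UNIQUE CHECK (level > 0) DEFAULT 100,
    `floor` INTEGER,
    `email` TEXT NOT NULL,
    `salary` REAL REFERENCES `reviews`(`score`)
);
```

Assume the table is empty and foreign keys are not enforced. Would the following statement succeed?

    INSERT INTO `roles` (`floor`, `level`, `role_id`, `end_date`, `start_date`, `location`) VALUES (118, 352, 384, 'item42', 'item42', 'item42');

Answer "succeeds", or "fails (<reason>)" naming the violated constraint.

succeeds

NOT NULL columns: end_date is supplied; level is supplied; location is supplied; role_id is supplied; start_date is supplied.
No constraint is violated.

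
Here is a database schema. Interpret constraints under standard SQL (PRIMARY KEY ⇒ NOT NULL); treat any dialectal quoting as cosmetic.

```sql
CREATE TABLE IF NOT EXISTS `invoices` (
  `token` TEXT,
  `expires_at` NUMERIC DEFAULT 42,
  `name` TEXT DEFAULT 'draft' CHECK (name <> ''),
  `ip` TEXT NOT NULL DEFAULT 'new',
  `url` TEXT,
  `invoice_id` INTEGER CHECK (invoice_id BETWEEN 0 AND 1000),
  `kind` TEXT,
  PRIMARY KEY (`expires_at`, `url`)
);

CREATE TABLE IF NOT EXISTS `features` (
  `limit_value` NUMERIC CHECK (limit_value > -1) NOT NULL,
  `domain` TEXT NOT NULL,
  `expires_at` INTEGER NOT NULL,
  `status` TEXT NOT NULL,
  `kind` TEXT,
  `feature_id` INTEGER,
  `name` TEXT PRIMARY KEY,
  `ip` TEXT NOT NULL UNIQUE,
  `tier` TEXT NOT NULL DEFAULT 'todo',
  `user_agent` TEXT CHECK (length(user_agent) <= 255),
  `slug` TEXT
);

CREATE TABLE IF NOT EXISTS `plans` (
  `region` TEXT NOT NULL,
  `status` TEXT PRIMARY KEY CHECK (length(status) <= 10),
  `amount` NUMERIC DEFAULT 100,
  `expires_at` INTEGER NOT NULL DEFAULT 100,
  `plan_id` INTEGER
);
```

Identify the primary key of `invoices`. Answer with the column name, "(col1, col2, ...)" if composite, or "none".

(expires_at, url)

A table-level PRIMARY KEY clause names 2 columns: expires_at, url.
This is a composite key — the combination is unique, not each column individually.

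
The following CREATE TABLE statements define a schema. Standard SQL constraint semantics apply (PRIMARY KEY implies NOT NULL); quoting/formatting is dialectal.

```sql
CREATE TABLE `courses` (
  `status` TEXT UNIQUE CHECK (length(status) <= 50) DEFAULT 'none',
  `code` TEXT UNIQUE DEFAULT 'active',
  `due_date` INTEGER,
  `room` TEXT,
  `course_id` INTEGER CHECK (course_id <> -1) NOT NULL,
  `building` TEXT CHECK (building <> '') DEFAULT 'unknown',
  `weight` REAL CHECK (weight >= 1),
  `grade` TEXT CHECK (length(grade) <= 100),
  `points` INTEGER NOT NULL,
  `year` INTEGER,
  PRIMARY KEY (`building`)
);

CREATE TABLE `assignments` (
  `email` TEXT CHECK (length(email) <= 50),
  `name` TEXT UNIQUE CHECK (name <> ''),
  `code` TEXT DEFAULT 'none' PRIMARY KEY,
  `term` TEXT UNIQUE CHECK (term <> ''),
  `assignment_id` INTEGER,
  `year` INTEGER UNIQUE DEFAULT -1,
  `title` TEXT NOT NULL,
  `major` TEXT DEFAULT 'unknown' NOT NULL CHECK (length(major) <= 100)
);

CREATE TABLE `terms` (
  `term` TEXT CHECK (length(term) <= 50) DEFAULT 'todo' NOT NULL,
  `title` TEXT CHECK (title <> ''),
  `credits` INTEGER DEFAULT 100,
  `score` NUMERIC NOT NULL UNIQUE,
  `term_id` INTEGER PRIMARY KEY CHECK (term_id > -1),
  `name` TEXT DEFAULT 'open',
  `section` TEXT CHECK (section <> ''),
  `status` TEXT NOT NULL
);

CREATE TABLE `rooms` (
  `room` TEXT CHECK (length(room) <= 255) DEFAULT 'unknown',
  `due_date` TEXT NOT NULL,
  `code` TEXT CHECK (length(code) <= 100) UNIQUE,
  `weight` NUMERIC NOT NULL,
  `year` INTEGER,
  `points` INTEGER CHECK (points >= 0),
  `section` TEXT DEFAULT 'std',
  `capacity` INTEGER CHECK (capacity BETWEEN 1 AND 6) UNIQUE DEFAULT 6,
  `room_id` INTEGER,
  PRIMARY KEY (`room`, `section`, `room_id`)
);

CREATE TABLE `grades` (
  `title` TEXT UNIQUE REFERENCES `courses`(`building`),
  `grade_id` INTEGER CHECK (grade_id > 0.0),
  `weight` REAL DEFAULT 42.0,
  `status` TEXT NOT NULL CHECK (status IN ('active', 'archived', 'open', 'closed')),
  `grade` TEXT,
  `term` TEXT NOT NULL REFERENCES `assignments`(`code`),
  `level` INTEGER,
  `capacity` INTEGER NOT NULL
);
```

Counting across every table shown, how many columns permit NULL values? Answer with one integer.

25

courses: 7 nullable (status, code, due_date, room, weight, grade, year — PK (building) and explicit NOT NULL columns excluded).
assignments: 5 nullable (email, name, term, assignment_id, year — PK (code) and explicit NOT NULL columns excluded).
terms: 4 nullable (title, credits, name, section — PK (term_id) and explicit NOT NULL columns excluded).
rooms: 4 nullable (code, year, points, capacity — PK (room, section, room_id) and explicit NOT NULL columns excluded).
grades: 5 nullable (title, grade_id, weight, grade, level — PK none and explicit NOT NULL columns excluded).
Total: 7 + 5 + 4 + 4 + 5 = 25.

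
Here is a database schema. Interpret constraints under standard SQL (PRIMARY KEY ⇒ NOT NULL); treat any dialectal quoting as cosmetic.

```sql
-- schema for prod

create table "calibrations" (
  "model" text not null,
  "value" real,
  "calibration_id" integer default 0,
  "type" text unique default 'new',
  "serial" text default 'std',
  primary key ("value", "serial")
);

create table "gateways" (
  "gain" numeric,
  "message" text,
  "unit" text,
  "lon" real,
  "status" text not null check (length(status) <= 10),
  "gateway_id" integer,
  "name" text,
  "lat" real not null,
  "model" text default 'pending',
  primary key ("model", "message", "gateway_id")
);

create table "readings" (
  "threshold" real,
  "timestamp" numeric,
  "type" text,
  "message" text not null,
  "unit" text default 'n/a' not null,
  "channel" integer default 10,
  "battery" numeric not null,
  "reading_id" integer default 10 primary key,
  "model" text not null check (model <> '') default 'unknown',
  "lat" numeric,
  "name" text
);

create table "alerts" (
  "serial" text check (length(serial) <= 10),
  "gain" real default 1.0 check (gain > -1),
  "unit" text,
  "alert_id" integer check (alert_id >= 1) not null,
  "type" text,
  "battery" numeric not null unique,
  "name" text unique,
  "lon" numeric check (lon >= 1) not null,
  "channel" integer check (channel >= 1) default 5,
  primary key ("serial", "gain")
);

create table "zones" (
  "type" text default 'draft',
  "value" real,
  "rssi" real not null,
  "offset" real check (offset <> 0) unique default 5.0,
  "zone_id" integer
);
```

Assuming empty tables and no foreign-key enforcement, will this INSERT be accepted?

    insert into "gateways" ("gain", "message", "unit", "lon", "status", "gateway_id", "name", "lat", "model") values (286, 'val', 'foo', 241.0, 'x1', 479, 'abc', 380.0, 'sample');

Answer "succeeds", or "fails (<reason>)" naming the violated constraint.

succeeds

NOT NULL columns: gateway_id is supplied; lat is supplied; message is supplied; model is supplied; status is supplied.
CHECK constraints: 'x1' satisfies (length(status) <= 10).
No constraint is violated.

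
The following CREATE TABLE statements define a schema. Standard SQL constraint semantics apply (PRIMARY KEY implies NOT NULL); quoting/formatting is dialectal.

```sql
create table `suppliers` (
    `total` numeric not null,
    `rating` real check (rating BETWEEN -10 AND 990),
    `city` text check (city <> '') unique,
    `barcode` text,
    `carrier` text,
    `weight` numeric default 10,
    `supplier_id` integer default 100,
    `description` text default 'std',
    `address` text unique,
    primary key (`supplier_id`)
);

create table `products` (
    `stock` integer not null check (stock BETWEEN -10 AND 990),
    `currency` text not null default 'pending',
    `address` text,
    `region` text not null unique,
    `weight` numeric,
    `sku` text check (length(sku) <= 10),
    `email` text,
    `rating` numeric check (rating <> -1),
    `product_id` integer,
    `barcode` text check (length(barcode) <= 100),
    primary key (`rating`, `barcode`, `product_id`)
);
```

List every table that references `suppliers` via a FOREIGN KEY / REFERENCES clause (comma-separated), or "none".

No REFERENCES clause anywhere in the schema names suppliers.

none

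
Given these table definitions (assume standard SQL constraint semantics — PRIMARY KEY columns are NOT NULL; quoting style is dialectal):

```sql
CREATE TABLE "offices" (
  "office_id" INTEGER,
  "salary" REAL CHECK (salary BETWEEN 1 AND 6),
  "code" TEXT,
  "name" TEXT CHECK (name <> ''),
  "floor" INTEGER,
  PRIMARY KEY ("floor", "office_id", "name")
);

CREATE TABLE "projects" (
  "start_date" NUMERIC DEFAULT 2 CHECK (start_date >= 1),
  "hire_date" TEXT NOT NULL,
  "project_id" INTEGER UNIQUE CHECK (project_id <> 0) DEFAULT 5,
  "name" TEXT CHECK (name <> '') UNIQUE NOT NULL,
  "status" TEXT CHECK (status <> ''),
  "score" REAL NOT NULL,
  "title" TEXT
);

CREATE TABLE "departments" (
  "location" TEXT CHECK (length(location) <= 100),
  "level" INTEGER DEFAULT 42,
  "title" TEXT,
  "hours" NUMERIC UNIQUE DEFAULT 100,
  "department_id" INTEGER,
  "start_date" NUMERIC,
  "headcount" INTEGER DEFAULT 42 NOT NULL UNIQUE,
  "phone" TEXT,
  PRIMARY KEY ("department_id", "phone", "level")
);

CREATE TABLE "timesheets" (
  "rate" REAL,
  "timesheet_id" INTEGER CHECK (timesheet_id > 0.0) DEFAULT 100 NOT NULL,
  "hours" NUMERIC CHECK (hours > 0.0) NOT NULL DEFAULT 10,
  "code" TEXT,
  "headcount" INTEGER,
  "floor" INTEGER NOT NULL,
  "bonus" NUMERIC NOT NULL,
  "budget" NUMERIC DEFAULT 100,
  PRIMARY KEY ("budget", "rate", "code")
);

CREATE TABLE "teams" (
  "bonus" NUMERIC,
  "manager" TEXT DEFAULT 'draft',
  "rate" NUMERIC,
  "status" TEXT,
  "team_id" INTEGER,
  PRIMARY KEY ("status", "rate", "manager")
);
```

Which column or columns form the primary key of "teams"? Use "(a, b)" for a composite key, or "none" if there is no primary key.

A table-level PRIMARY KEY clause names 3 columns: status, rate, manager.
This is a composite key — the combination is unique, not each column individually.

(status, rate, manager)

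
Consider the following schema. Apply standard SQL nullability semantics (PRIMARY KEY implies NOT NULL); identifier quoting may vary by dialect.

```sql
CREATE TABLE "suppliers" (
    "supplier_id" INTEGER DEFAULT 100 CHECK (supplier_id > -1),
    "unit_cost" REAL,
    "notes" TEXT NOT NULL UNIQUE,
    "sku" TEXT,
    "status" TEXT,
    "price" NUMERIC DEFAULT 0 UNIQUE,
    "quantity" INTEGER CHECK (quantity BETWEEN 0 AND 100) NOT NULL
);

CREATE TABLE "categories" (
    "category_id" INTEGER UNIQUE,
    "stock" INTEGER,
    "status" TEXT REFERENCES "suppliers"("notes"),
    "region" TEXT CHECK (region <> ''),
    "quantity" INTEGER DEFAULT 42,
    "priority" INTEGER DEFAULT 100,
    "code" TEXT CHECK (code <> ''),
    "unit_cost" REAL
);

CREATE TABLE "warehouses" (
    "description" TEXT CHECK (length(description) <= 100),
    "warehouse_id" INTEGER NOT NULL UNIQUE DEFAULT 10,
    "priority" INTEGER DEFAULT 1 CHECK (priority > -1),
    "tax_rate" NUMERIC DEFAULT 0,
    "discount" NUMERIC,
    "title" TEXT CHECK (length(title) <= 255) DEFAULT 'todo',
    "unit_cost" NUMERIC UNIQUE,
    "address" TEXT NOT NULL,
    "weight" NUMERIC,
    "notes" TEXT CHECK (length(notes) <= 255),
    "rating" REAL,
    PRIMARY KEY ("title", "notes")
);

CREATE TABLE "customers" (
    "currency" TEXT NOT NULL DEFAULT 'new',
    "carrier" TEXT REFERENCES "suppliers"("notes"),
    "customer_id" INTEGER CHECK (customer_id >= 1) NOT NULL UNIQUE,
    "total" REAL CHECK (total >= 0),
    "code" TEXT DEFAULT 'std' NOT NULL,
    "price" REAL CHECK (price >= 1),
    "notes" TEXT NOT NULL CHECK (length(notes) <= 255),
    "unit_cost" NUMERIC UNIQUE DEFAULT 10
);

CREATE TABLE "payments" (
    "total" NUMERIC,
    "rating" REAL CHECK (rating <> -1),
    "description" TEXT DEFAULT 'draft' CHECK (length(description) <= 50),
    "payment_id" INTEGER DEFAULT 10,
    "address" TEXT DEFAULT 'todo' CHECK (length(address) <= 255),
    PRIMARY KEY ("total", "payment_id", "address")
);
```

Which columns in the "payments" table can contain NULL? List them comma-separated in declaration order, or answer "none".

rating, description

- total: part of the PRIMARY KEY, which implies NOT NULL → not nullable.
- rating: CHECK does not forbid NULL (a CHECK constraint passes when its expression is NULL) → nullable.
- description: CHECK does not forbid NULL (a CHECK constraint passes when its expression is NULL) → nullable.
- payment_id: part of the PRIMARY KEY, which implies NOT NULL → not nullable.
- address: part of the PRIMARY KEY, which implies NOT NULL → not nullable.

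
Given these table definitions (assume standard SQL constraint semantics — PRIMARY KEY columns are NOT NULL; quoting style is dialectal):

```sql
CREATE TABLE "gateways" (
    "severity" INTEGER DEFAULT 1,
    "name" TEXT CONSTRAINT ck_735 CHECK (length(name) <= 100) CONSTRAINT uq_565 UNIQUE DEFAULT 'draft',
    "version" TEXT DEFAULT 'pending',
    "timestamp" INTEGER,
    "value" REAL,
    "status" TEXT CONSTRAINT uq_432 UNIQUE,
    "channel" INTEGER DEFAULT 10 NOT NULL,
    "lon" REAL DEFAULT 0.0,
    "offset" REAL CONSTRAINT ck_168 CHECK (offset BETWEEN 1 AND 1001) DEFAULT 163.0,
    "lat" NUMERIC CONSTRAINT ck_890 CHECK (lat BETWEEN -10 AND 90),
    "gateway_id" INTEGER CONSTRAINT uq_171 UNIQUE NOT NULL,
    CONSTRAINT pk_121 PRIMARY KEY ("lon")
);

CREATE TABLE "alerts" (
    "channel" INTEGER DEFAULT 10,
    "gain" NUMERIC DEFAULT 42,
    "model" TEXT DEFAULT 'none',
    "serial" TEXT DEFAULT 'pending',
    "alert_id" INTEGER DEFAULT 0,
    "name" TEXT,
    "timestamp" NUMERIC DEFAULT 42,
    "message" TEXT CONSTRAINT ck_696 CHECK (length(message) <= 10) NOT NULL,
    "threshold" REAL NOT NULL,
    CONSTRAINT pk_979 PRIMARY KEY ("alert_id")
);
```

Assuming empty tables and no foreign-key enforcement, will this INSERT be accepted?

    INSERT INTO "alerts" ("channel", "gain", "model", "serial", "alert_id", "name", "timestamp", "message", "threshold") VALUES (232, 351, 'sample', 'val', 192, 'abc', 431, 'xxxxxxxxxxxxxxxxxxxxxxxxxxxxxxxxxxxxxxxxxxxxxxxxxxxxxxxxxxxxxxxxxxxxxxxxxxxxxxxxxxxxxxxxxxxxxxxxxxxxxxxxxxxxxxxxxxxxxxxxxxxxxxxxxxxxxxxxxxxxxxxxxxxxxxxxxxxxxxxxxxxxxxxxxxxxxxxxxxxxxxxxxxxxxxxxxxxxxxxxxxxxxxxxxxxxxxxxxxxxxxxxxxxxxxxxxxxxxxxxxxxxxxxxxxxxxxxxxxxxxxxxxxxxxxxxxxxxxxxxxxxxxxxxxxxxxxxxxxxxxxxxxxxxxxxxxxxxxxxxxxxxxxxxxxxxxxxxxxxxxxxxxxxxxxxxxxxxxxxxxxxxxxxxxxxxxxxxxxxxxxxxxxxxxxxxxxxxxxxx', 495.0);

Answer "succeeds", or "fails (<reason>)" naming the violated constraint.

The value 'xxxxxxxxxxxxxxxxxxxxxxxxxxxxxxxxxxxxxxxxxxxxxxxxxxxxxxxxxxxxxxxxxxxxxxxxxxxxxxxxxxxxxxxxxxxxxxxxxxxxxxxxxxxxxxxxxxxxxxxxxxxxxxxxxxxxxxxxxxxxxxxxxxxxxxxxxxxxxxxxxxxxxxxxxxxxxxxxxxxxxxxxxxxxxxxxxxxxxxxxxxxxxxxxxxxxxxxxxxxxxxxxxxxxxxxxxxxxxxxxxxxxxxxxxxxxxxxxxxxxxxxxxxxxxxxxxxxxxxxxxxxxxxxxxxxxxxxxxxxxxxxxxxxxxxxxxxxxxxxxxxxxxxxxxxxxxxxxxxxxxxxxxxxxxxxxxxxxxxxxxxxxxxxxxxxxxxxxxxxxxxxxxxxxxxxxxxxxxxxx' for message violates CHECK (length(message) <= 10).

fails (CHECK on message)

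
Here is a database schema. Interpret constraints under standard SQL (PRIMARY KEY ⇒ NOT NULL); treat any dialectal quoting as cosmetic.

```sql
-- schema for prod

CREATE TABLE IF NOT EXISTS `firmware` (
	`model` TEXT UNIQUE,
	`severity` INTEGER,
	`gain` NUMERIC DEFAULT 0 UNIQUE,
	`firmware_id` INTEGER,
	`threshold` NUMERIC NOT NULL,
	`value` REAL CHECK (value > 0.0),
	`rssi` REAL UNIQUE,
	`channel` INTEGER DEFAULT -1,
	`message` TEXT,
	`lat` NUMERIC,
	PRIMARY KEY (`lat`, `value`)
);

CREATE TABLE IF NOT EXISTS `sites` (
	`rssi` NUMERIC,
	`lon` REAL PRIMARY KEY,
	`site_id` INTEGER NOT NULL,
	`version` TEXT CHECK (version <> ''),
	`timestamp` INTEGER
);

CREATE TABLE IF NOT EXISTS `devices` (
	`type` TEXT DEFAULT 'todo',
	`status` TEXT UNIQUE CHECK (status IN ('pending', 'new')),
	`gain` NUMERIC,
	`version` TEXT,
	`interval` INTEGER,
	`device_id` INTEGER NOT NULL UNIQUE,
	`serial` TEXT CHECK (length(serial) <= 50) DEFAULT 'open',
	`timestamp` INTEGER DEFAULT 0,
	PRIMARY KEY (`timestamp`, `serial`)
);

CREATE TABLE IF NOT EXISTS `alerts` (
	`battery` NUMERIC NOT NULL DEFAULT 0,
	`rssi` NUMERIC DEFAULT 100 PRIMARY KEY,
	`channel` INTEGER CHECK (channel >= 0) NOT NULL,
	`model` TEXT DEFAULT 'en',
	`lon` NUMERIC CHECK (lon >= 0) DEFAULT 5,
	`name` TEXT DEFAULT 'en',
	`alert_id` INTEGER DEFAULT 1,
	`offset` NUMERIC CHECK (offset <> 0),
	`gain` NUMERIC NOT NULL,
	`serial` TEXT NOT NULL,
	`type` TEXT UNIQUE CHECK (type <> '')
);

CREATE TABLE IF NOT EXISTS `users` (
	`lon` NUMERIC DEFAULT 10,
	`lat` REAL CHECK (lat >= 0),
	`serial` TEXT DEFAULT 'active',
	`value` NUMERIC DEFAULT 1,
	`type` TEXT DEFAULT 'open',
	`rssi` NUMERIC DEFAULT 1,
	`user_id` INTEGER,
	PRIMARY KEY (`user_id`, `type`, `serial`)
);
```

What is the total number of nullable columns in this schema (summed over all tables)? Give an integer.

firmware: 7 nullable (model, severity, gain, firmware_id, rssi, channel, message — PK (lat, value) and explicit NOT NULL columns excluded).
sites: 3 nullable (rssi, version, timestamp — PK (lon) and explicit NOT NULL columns excluded).
devices: 5 nullable (type, status, gain, version, interval — PK (timestamp, serial) and explicit NOT NULL columns excluded).
alerts: 6 nullable (model, lon, name, alert_id, offset, type — PK (rssi) and explicit NOT NULL columns excluded).
users: 4 nullable (lon, lat, value, rssi — PK (user_id, type, serial) and explicit NOT NULL columns excluded).
Total: 7 + 3 + 5 + 6 + 4 = 25.

25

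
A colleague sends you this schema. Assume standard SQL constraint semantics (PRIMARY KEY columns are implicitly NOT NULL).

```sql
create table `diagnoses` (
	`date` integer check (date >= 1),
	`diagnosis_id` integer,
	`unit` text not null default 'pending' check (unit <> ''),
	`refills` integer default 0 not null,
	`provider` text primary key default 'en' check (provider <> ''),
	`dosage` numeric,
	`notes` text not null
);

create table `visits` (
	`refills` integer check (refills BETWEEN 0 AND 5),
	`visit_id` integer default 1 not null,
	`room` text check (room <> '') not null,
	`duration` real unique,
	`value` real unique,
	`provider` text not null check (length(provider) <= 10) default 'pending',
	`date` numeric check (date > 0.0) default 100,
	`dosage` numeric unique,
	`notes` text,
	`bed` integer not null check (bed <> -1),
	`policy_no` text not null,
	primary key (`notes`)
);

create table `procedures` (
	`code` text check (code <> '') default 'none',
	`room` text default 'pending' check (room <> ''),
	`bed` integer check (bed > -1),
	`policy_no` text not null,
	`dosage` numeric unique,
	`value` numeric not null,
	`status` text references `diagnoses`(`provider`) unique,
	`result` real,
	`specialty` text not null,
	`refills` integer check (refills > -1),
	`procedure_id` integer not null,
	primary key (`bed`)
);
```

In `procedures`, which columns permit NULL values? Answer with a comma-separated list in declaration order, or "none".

- code: CHECK does not forbid NULL (a CHECK constraint passes when its expression is NULL) → nullable.
- room: CHECK does not forbid NULL (a CHECK constraint passes when its expression is NULL) → nullable.
- bed: part of the PRIMARY KEY, which implies NOT NULL → not nullable.
- policy_no: declared NOT NULL → not nullable.
- dosage: UNIQUE does not imply NOT NULL → nullable.
- value: declared NOT NULL → not nullable.
- status: a foreign key column may be NULL unless separately constrained → nullable.
- result: no NOT NULL constraint applies → nullable.
- specialty: declared NOT NULL → not nullable.
- refills: CHECK does not forbid NULL (a CHECK constraint passes when its expression is NULL) → nullable.
- procedure_id: declared NOT NULL → not nullable.

code, room, dosage, status, result, refills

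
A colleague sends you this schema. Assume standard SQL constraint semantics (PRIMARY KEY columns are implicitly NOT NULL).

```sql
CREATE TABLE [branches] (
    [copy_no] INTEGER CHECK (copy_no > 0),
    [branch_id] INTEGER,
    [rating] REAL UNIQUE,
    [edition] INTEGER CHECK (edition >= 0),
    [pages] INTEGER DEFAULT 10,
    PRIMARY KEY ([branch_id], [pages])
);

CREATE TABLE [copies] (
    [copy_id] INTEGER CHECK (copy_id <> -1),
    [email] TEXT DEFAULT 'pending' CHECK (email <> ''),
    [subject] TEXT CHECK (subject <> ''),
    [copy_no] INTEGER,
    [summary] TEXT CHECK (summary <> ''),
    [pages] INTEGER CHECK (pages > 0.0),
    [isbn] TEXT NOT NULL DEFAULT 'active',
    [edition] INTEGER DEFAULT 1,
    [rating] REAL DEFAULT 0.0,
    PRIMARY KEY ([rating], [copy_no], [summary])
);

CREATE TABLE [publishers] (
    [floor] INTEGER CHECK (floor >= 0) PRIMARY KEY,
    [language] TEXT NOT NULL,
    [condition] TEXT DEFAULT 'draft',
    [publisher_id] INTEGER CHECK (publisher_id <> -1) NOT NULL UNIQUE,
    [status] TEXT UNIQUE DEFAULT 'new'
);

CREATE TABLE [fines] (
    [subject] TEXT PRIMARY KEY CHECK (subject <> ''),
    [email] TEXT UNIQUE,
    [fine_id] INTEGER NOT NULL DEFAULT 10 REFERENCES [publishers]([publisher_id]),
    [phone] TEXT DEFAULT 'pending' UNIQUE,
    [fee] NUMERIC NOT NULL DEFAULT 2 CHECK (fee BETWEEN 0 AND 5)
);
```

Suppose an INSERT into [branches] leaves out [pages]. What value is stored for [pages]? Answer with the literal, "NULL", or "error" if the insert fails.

10

pages has an explicit DEFAULT 10.
When the column is omitted from an INSERT, that default is used.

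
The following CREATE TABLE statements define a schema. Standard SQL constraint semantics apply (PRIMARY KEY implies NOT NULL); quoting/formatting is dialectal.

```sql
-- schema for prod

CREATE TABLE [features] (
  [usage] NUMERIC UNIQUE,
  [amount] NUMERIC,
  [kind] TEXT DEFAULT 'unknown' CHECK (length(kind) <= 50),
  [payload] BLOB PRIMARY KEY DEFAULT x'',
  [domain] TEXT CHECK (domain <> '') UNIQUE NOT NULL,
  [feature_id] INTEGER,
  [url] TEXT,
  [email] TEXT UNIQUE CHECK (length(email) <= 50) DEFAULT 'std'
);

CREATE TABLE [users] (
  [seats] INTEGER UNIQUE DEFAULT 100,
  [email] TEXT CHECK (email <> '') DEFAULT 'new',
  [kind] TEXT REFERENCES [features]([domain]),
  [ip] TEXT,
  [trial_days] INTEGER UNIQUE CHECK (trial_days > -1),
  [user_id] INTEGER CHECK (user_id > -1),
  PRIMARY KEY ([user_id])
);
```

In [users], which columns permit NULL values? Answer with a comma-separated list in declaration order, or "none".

seats, email, kind, ip, trial_days

- seats: UNIQUE does not imply NOT NULL → nullable.
- email: CHECK does not forbid NULL (a CHECK constraint passes when its expression is NULL) → nullable.
- kind: a foreign key column may be NULL unless separately constrained → nullable.
- ip: no NOT NULL constraint applies → nullable.
- trial_days: CHECK does not forbid NULL (a CHECK constraint passes when its expression is NULL) → nullable.
- user_id: part of the PRIMARY KEY, which implies NOT NULL → not nullable.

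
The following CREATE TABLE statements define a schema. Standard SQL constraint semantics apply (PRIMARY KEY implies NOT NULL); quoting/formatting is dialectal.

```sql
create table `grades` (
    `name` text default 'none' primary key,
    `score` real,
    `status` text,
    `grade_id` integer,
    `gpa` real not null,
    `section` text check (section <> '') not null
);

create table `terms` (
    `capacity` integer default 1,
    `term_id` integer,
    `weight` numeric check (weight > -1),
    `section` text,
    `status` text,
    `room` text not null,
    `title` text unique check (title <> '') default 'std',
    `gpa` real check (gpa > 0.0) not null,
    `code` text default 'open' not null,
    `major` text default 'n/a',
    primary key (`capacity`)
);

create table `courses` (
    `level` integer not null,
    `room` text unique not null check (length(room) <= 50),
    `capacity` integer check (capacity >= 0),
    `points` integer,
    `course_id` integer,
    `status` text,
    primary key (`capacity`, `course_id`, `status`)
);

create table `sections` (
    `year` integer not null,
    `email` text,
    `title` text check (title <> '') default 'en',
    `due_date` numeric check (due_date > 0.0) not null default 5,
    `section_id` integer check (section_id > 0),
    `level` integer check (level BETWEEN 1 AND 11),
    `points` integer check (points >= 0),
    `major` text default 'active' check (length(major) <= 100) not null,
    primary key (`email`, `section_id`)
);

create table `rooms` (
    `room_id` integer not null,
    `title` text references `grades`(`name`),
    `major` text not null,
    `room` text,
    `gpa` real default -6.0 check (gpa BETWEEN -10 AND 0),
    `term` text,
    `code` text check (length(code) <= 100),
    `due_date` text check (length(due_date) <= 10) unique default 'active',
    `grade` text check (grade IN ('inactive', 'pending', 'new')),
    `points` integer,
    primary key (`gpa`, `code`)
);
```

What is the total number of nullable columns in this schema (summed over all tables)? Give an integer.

grades: 3 nullable (score, status, grade_id — PK (name) and explicit NOT NULL columns excluded).
terms: 6 nullable (term_id, weight, section, status, title, major — PK (capacity) and explicit NOT NULL columns excluded).
courses: 1 nullable (points — PK (capacity, course_id, status) and explicit NOT NULL columns excluded).
sections: 3 nullable (title, level, points — PK (email, section_id) and explicit NOT NULL columns excluded).
rooms: 6 nullable (title, room, term, due_date, grade, points — PK (gpa, code) and explicit NOT NULL columns excluded).
Total: 3 + 6 + 1 + 3 + 6 = 19.

19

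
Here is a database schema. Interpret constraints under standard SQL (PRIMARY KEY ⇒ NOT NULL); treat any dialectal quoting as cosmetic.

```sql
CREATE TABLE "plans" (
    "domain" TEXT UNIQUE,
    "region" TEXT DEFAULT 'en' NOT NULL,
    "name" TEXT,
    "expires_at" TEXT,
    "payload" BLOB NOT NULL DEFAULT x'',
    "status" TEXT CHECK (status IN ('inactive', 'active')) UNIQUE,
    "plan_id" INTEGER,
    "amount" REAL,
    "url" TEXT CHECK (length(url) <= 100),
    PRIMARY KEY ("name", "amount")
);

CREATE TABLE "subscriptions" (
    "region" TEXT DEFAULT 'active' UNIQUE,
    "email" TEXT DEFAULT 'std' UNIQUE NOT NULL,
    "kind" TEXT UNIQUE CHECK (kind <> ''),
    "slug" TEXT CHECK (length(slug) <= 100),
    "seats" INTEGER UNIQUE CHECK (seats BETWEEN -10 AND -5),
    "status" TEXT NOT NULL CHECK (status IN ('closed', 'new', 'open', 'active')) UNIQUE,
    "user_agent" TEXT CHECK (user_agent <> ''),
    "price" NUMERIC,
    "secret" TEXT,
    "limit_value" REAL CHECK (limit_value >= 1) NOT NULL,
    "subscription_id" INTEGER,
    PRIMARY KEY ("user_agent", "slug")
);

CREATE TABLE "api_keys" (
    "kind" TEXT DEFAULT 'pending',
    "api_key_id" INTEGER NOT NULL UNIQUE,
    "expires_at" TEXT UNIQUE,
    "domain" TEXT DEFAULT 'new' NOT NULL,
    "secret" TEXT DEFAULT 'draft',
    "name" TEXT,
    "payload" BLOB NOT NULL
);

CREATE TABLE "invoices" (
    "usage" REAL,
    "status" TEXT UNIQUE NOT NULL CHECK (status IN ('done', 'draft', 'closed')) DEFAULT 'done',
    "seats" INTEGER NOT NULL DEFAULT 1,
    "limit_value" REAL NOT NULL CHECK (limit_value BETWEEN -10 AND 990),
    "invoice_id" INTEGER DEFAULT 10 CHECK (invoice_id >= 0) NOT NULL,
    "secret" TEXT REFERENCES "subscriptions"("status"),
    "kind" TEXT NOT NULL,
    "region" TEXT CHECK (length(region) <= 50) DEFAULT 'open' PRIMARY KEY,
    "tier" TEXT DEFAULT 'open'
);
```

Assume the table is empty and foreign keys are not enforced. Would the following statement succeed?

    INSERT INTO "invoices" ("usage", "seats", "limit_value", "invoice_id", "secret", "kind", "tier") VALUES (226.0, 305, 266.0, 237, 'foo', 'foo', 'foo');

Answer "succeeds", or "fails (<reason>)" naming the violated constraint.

succeeds

NOT NULL columns: invoice_id is supplied; kind is supplied; limit_value is supplied; region defaults to 'open'; seats is supplied; status defaults to 'done'.
CHECK constraints: 266.0 satisfies (limit_value BETWEEN -10 AND 990); 237 satisfies (invoice_id >= 0).
No constraint is violated.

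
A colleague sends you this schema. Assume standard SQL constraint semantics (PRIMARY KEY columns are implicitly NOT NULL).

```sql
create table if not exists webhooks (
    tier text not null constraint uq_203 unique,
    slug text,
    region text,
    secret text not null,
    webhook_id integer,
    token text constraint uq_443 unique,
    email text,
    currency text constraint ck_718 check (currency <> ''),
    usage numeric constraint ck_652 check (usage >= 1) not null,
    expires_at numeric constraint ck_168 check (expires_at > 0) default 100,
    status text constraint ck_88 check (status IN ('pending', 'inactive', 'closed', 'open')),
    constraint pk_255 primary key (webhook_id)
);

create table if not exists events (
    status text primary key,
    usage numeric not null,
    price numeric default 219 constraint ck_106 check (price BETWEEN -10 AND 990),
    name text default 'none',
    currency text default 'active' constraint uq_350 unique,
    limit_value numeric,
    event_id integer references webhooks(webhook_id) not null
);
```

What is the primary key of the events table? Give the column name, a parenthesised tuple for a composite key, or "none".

status

status is declared PRIMARY KEY inline on the column.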